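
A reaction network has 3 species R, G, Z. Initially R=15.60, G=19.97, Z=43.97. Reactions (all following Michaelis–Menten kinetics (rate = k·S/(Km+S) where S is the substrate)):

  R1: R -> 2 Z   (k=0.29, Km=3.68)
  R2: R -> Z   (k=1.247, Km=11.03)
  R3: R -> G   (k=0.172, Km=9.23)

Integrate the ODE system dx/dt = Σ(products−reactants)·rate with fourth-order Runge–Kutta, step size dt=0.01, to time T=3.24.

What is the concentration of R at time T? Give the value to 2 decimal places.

RK4 with dt=0.01: 324 steps to T=3.24. Trajectory (selected grid times):
t=0.00: R=15.60 G=19.97 Z=43.97
t=0.36: R=15.22 G=20.01 Z=44.40
t=0.72: R=14.83 G=20.05 Z=44.83
t=1.08: R=14.46 G=20.09 Z=45.25
t=1.44: R=14.08 G=20.12 Z=45.67
t=1.80: R=13.71 G=20.16 Z=46.08
t=2.16: R=13.35 G=20.20 Z=46.50
t=2.52: R=12.98 G=20.23 Z=46.90
t=2.88: R=12.63 G=20.27 Z=47.31
t=3.24: R=12.27 G=20.30 Z=47.71
Read off R at T=3.24: 12.27

R at T = 12.27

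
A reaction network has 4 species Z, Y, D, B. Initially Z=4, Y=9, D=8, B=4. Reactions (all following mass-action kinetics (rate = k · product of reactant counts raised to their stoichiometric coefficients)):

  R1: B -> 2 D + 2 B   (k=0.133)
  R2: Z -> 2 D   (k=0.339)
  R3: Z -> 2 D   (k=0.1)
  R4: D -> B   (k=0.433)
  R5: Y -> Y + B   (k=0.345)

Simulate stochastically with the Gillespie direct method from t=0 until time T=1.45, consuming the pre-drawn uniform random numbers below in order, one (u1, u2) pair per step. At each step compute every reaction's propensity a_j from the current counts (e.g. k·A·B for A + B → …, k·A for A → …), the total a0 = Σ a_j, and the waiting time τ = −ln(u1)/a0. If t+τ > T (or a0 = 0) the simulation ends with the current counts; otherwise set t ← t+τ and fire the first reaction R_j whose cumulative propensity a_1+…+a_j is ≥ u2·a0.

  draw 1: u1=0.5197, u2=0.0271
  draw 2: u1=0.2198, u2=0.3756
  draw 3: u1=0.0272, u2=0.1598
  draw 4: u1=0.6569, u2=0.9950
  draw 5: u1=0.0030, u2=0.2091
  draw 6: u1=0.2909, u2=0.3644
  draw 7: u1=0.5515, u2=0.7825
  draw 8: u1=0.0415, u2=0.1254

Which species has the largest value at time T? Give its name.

t=0.000: Z=4 Y=9 D=8 B=4
Draw 1: a1=0.532, a2=1.356, a3=0.400, a4=3.464, a5=3.105, a0=8.857; τ=−ln(0.5197)/8.857=0.074 → t=0.074; u2·a0=0.0271·8.857=0.240 ≤ a1=0.532 → R1 fires; Z=4 Y=9 D=10 B=5
Draw 2: a1=0.665, a2=1.356, a3=0.400, a4=4.330, a5=3.105, a0=9.856; τ=−ln(0.2198)/9.856=0.154 → t=0.228; u2·a0=0.3756·9.856=3.702; a1+…+a3=2.421 < 3.702 ≤ a1+…+a4=6.751 → R4 fires; Z=4 Y=9 D=9 B=6
Draw 3: a1=0.798, a2=1.356, a3=0.400, a4=3.897, a5=3.105, a0=9.556; τ=−ln(0.0272)/9.556=0.377 → t=0.605; u2·a0=0.1598·9.556=1.527; a1=0.798 < 1.527 ≤ a1+a2=2.154 → R2 fires; Z=3 Y=9 D=11 B=6
Draw 4: a1=0.798, a2=1.017, a3=0.300, a4=4.763, a5=3.105, a0=9.983; τ=−ln(0.6569)/9.983=0.042 → t=0.647; u2·a0=0.9950·9.983=9.933; a1+…+a4=6.878 < 9.933 ≤ a1+…+a5=9.983 → R5 fires; Z=3 Y=9 D=11 B=7
Draw 5: a1=0.931, a2=1.017, a3=0.300, a4=4.763, a5=3.105, a0=10.116; τ=−ln(0.0030)/10.116=0.574 → t=1.221; u2·a0=0.2091·10.116=2.115; a1+a2=1.948 < 2.115 ≤ a1+…+a3=2.248 → R3 fires; Z=2 Y=9 D=13 B=7
Draw 6: a1=0.931, a2=0.678, a3=0.200, a4=5.629, a5=3.105, a0=10.543; τ=−ln(0.2909)/10.543=0.117 → t=1.338; u2·a0=0.3644·10.543=3.842; a1+…+a3=1.809 < 3.842 ≤ a1+…+a4=7.438 → R4 fires; Z=2 Y=9 D=12 B=8
Draw 7: a1=1.064, a2=0.678, a3=0.200, a4=5.196, a5=3.105, a0=10.243; τ=−ln(0.5515)/10.243=0.058 → t=1.396; u2·a0=0.7825·10.243=8.015; a1+…+a4=7.138 < 8.015 ≤ a1+…+a5=10.243 → R5 fires; Z=2 Y=9 D=12 B=9
Draw 8: a1=1.197, a2=0.678, a3=0.200, a4=5.196, a5=3.105, a0=10.376; τ=−ln(0.0415)/10.376=0.307 → t=1.703 > T=1.45: stop.
At T=1.45: Z=2 Y=9 D=12 B=9; the largest is D.

Dominant species at T: D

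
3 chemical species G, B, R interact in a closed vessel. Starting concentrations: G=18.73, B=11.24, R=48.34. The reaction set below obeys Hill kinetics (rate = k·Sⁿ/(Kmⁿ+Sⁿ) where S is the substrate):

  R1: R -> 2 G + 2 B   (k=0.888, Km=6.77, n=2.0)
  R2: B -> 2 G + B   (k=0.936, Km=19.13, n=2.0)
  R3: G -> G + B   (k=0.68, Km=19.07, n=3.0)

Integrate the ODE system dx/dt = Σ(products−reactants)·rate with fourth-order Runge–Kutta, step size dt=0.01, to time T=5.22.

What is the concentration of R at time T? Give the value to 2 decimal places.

RK4 with dt=0.01: 522 steps to T=5.22. Trajectory (selected grid times):
t=0.00: G=18.73 B=11.24 R=48.34
t=0.58: G=20.04 B=12.45 R=47.83
t=1.16: G=21.40 B=13.68 R=47.33
t=1.74: G=22.79 B=14.93 R=46.83
t=2.32: G=24.24 B=16.20 R=46.32
t=2.90: G=25.72 B=17.48 R=45.82
t=3.48: G=27.24 B=18.77 R=45.31
t=4.06: G=28.80 B=20.08 R=44.81
t=4.64: G=30.39 B=21.40 R=44.31
t=5.22: G=32.02 B=22.73 R=43.80
Read off R at T=5.22: 43.80

R at T = 43.80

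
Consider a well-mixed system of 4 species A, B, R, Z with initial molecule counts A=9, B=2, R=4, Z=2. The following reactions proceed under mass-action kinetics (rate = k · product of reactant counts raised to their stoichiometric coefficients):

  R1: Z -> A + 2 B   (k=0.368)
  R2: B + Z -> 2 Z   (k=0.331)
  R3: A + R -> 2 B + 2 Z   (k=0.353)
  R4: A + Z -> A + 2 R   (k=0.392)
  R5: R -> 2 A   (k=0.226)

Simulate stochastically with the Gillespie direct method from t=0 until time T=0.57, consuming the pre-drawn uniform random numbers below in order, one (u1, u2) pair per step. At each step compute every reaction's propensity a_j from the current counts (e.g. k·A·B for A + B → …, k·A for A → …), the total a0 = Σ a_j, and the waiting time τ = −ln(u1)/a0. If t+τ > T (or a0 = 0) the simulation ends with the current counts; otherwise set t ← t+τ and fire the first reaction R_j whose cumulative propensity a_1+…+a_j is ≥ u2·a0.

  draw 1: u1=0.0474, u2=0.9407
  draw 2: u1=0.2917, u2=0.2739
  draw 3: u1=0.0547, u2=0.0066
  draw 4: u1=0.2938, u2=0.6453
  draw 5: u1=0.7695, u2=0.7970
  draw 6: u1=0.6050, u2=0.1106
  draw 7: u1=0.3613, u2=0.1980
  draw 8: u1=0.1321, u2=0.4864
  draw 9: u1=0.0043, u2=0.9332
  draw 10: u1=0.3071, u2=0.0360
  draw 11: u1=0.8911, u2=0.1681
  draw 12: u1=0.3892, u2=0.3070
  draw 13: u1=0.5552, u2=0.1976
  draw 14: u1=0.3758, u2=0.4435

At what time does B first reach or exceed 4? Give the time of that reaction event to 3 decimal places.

Threshold first reached at t = 0.183

t=0.000: A=9 B=2 R=4 Z=2
Draw 1: a1=0.736, a2=1.324, a3=12.708, a4=7.056, a5=0.904, a0=22.728; τ=−ln(0.0474)/22.728=0.134 → t=0.134; u2·a0=0.9407·22.728=21.380; a1+…+a3=14.768 < 21.380 ≤ a1+…+a4=21.824 → R4 fires; A=9 B=2 R=6 Z=1
Draw 2: a1=0.368, a2=0.662, a3=19.062, a4=3.528, a5=1.356, a0=24.976; τ=−ln(0.2917)/24.976=0.049 → t=0.183; u2·a0=0.2739·24.976=6.841; a1+a2=1.030 < 6.841 ≤ a1+…+a3=20.092 → R3 fires; A=8 B=4 R=5 Z=3
Draw 3: a1=1.104, a2=3.972, a3=14.120, a4=9.408, a5=1.130, a0=29.734; τ=−ln(0.0547)/29.734=0.098 → t=0.281; u2·a0=0.0066·29.734=0.196 ≤ a1=1.104 → R1 fires; A=9 B=6 R=5 Z=2
Draw 4: a1=0.736, a2=3.972, a3=15.885, a4=7.056, a5=1.130, a0=28.779; τ=−ln(0.2938)/28.779=0.043 → t=0.324; u2·a0=0.6453·28.779=18.571; a1+a2=4.708 < 18.571 ≤ a1+…+a3=20.593 → R3 fires; A=8 B=8 R=4 Z=4
Draw 5: a1=1.472, a2=10.592, a3=11.296, a4=12.544, a5=0.904, a0=36.808; τ=−ln(0.7695)/36.808=0.007 → t=0.331; u2·a0=0.7970·36.808=29.336; a1+…+a3=23.360 < 29.336 ≤ a1+…+a4=35.904 → R4 fires; A=8 B=8 R=6 Z=3
Draw 6: a1=1.104, a2=7.944, a3=16.944, a4=9.408, a5=1.356, a0=36.756; τ=−ln(0.6050)/36.756=0.014 → t=0.345; u2·a0=0.1106·36.756=4.065; a1=1.104 < 4.065 ≤ a1+a2=9.048 → R2 fires; A=8 B=7 R=6 Z=4
Draw 7: a1=1.472, a2=9.268, a3=16.944, a4=12.544, a5=1.356, a0=41.584; τ=−ln(0.3613)/41.584=0.024 → t=0.369; u2·a0=0.1980·41.584=8.234; a1=1.472 < 8.234 ≤ a1+a2=10.740 → R2 fires; A=8 B=6 R=6 Z=5
Draw 8: a1=1.840, a2=9.930, a3=16.944, a4=15.680, a5=1.356, a0=45.750; τ=−ln(0.1321)/45.750=0.044 → t=0.413; u2·a0=0.4864·45.750=22.253; a1+a2=11.770 < 22.253 ≤ a1+…+a3=28.714 → R3 fires; A=7 B=8 R=5 Z=7
Draw 9: a1=2.576, a2=18.536, a3=12.355, a4=19.208, a5=1.130, a0=53.805; τ=−ln(0.0043)/53.805=0.101 → t=0.515; u2·a0=0.9332·53.805=50.211; a1+…+a3=33.467 < 50.211 ≤ a1+…+a4=52.675 → R4 fires; A=7 B=8 R=7 Z=6
Draw 10: a1=2.208, a2=15.888, a3=17.297, a4=16.464, a5=1.582, a0=53.439; τ=−ln(0.3071)/53.439=0.022 → t=0.537; u2·a0=0.0360·53.439=1.924 ≤ a1=2.208 → R1 fires; A=8 B=10 R=7 Z=5
Draw 11: a1=1.840, a2=16.550, a3=19.768, a4=15.680, a5=1.582, a0=55.420; τ=−ln(0.8911)/55.420=0.002 → t=0.539; u2·a0=0.1681·55.420=9.316; a1=1.840 < 9.316 ≤ a1+a2=18.390 → R2 fires; A=8 B=9 R=7 Z=6
Draw 12: a1=2.208, a2=17.874, a3=19.768, a4=18.816, a5=1.582, a0=60.248; τ=−ln(0.3892)/60.248=0.016 → t=0.554; u2·a0=0.3070·60.248=18.496; a1=2.208 < 18.496 ≤ a1+a2=20.082 → R2 fires; A=8 B=8 R=7 Z=7
Draw 13: a1=2.576, a2=18.536, a3=19.768, a4=21.952, a5=1.582, a0=64.414; τ=−ln(0.5552)/64.414=0.009 → t=0.564; u2·a0=0.1976·64.414=12.728; a1=2.576 < 12.728 ≤ a1+a2=21.112 → R2 fires; A=8 B=7 R=7 Z=8
Draw 14: a1=2.944, a2=18.536, a3=19.768, a4=25.088, a5=1.582, a0=67.918; τ=−ln(0.3758)/67.918=0.014 → t=0.578 > T=0.57: stop.
B first becomes ≥ 4 when it reaches 4 at the event at t=0.183.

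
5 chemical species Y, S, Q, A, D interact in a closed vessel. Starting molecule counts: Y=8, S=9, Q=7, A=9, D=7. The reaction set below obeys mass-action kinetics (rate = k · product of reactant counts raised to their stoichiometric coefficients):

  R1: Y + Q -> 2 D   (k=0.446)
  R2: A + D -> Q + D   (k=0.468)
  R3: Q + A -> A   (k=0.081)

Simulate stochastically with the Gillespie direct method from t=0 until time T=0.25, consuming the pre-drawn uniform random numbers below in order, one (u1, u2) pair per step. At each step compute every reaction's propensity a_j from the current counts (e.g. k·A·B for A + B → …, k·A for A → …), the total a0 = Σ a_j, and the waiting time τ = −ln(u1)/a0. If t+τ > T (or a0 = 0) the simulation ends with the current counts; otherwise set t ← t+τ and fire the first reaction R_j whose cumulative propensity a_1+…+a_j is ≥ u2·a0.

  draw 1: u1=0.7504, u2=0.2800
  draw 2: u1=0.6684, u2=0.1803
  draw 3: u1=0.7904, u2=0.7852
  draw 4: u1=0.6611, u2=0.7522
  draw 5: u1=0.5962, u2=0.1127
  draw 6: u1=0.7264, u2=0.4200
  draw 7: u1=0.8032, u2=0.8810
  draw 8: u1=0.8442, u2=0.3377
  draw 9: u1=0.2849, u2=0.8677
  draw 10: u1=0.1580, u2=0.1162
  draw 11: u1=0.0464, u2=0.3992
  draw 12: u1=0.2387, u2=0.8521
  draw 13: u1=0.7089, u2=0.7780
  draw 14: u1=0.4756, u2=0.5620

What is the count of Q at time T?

Q at T = 10

t=0.000: Y=8 S=9 Q=7 A=9 D=7
Draw 1: a1=24.976, a2=29.484, a3=5.103, a0=59.563; τ=−ln(0.7504)/59.563=0.005 → t=0.005; u2·a0=0.2800·59.563=16.678 ≤ a1=24.976 → R1 fires; Y=7 S=9 Q=6 A=9 D=9
Draw 2: a1=18.732, a2=37.908, a3=4.374, a0=61.014; τ=−ln(0.6684)/61.014=0.007 → t=0.011; u2·a0=0.1803·61.014=11.001 ≤ a1=18.732 → R1 fires; Y=6 S=9 Q=5 A=9 D=11
Draw 3: a1=13.380, a2=46.332, a3=3.645, a0=63.357; τ=−ln(0.7904)/63.357=0.004 → t=0.015; u2·a0=0.7852·63.357=49.748; a1=13.380 < 49.748 ≤ a1+a2=59.712 → R2 fires; Y=6 S=9 Q=6 A=8 D=11
Draw 4: a1=16.056, a2=41.184, a3=3.888, a0=61.128; τ=−ln(0.6611)/61.128=0.007 → t=0.022; u2·a0=0.7522·61.128=45.980; a1=16.056 < 45.980 ≤ a1+a2=57.240 → R2 fires; Y=6 S=9 Q=7 A=7 D=11
Draw 5: a1=18.732, a2=36.036, a3=3.969, a0=58.737; τ=−ln(0.5962)/58.737=0.009 → t=0.031; u2·a0=0.1127·58.737=6.620 ≤ a1=18.732 → R1 fires; Y=5 S=9 Q=6 A=7 D=13
Draw 6: a1=13.380, a2=42.588, a3=3.402, a0=59.370; τ=−ln(0.7264)/59.370=0.005 → t=0.036; u2·a0=0.4200·59.370=24.935; a1=13.380 < 24.935 ≤ a1+a2=55.968 → R2 fires; Y=5 S=9 Q=7 A=6 D=13
Draw 7: a1=15.610, a2=36.504, a3=3.402, a0=55.516; τ=−ln(0.8032)/55.516=0.004 → t=0.040; u2·a0=0.8810·55.516=48.910; a1=15.610 < 48.910 ≤ a1+a2=52.114 → R2 fires; Y=5 S=9 Q=8 A=5 D=13
Draw 8: a1=17.840, a2=30.420, a3=3.240, a0=51.500; τ=−ln(0.8442)/51.500=0.003 → t=0.043; u2·a0=0.3377·51.500=17.392 ≤ a1=17.840 → R1 fires; Y=4 S=9 Q=7 A=5 D=15
Draw 9: a1=12.488, a2=35.100, a3=2.835, a0=50.423; τ=−ln(0.2849)/50.423=0.025 → t=0.068; u2·a0=0.8677·50.423=43.752; a1=12.488 < 43.752 ≤ a1+a2=47.588 → R2 fires; Y=4 S=9 Q=8 A=4 D=15
Draw 10: a1=14.272, a2=28.080, a3=2.592, a0=44.944; τ=−ln(0.1580)/44.944=0.041 → t=0.109; u2·a0=0.1162·44.944=5.222 ≤ a1=14.272 → R1 fires; Y=3 S=9 Q=7 A=4 D=17
Draw 11: a1=9.366, a2=31.824, a3=2.268, a0=43.458; τ=−ln(0.0464)/43.458=0.071 → t=0.180; u2·a0=0.3992·43.458=17.348; a1=9.366 < 17.348 ≤ a1+a2=41.190 → R2 fires; Y=3 S=9 Q=8 A=3 D=17
Draw 12: a1=10.704, a2=23.868, a3=1.944, a0=36.516; τ=−ln(0.2387)/36.516=0.039 → t=0.219; u2·a0=0.8521·36.516=31.115; a1=10.704 < 31.115 ≤ a1+a2=34.572 → R2 fires; Y=3 S=9 Q=9 A=2 D=17
Draw 13: a1=12.042, a2=15.912, a3=1.458, a0=29.412; τ=−ln(0.7089)/29.412=0.012 → t=0.231; u2·a0=0.7780·29.412=22.883; a1=12.042 < 22.883 ≤ a1+a2=27.954 → R2 fires; Y=3 S=9 Q=10 A=1 D=17
Draw 14: a1=13.380, a2=7.956, a3=0.810, a0=22.146; τ=−ln(0.4756)/22.146=0.034 → t=0.264 > T=0.25: stop.
Read off Q at T=0.25: 10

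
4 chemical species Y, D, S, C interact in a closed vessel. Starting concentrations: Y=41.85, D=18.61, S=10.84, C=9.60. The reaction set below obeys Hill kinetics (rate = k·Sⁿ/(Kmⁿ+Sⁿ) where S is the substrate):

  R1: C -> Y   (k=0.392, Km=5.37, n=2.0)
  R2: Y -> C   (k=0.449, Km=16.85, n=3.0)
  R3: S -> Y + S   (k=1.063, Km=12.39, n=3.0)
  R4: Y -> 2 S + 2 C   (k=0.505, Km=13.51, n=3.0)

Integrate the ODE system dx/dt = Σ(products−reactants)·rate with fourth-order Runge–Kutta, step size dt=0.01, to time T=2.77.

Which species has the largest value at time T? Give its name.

RK4 with dt=0.01: 277 steps to T=2.77. Trajectory (selected grid times):
t=0.00: Y=41.85 D=18.61 S=10.84 C=9.60
t=0.31: Y=41.80 D=18.61 S=11.14 C=9.94
t=0.62: Y=41.75 D=18.61 S=11.45 C=10.28
t=0.92: Y=41.72 D=18.61 S=11.74 C=10.61
t=1.23: Y=41.69 D=18.61 S=12.04 C=10.94
t=1.54: Y=41.66 D=18.61 S=12.34 C=11.28
t=1.85: Y=41.65 D=18.61 S=12.65 C=11.61
t=2.15: Y=41.64 D=18.61 S=12.94 C=11.93
t=2.46: Y=41.64 D=18.61 S=13.24 C=12.26
t=2.77: Y=41.64 D=18.61 S=13.55 C=12.59
At T=2.77: Y=41.64 D=18.61 S=13.55 C=12.59; the largest is Y.

Dominant species at T: Y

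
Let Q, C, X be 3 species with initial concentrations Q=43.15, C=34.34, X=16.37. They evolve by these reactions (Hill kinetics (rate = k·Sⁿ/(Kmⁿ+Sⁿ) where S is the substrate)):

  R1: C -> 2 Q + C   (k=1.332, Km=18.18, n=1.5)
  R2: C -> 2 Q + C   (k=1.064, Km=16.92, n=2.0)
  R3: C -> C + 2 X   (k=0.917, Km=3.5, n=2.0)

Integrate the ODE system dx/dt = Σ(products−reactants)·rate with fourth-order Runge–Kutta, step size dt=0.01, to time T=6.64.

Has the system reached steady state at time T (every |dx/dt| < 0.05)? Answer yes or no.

RK4 with dt=0.01: 664 steps to T=6.64. Trajectory (selected grid times):
t=0.00: Q=43.15 C=34.34 X=16.37
t=0.74: Q=45.84 C=34.34 X=17.71
t=1.48: Q=48.53 C=34.34 X=19.06
t=2.21: Q=51.18 C=34.34 X=20.38
t=2.95: Q=53.87 C=34.34 X=21.72
t=3.69: Q=56.56 C=34.34 X=23.07
t=4.43: Q=59.26 C=34.34 X=24.41
t=5.16: Q=61.91 C=34.34 X=25.74
t=5.90: Q=64.60 C=34.34 X=27.08
t=6.64: Q=67.29 C=34.34 X=28.42
Rates at T: R1=0.9616, R2=0.8562, R3=0.9076
dx/dt at T (Σ net stoichiometry × rate): Q=+3.6355, C=+0.0000, X=+1.8151
Largest |dx/dt| is |+3.6355| (Q) ≥ 0.05 → not steady.

Steady state at T: no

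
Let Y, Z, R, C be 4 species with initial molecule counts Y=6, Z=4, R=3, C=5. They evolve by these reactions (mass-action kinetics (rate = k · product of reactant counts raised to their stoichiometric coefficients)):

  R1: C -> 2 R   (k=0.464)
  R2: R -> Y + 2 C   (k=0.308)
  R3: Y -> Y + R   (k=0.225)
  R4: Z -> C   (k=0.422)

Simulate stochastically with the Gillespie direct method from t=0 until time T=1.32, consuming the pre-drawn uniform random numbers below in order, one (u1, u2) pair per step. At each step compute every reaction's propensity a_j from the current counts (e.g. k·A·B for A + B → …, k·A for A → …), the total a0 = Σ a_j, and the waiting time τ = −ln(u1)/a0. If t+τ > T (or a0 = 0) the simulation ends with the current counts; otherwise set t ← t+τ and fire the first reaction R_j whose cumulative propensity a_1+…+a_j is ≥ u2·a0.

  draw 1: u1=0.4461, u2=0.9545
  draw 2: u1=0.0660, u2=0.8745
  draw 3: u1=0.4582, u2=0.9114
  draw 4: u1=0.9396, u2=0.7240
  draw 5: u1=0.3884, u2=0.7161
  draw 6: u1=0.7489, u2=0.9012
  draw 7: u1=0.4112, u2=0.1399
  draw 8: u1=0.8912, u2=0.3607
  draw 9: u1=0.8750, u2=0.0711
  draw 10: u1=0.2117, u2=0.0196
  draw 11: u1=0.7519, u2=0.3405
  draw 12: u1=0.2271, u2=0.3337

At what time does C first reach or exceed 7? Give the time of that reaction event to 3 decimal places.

t=0.000: Y=6 Z=4 R=3 C=5
Draw 1: a1=2.320, a2=0.924, a3=1.350, a4=1.688, a0=6.282; τ=−ln(0.4461)/6.282=0.128 → t=0.128; u2·a0=0.9545·6.282=5.996; a1+…+a3=4.594 < 5.996 ≤ a1+…+a4=6.282 → R4 fires; Y=6 Z=3 R=3 C=6
Draw 2: a1=2.784, a2=0.924, a3=1.350, a4=1.266, a0=6.324; τ=−ln(0.0660)/6.324=0.430 → t=0.558; u2·a0=0.8745·6.324=5.530; a1+…+a3=5.058 < 5.530 ≤ a1+…+a4=6.324 → R4 fires; Y=6 Z=2 R=3 C=7
Draw 3: a1=3.248, a2=0.924, a3=1.350, a4=0.844, a0=6.366; τ=−ln(0.4582)/6.366=0.123 → t=0.681; u2·a0=0.9114·6.366=5.802; a1+…+a3=5.522 < 5.802 ≤ a1+…+a4=6.366 → R4 fires; Y=6 Z=1 R=3 C=8
Draw 4: a1=3.712, a2=0.924, a3=1.350, a4=0.422, a0=6.408; τ=−ln(0.9396)/6.408=0.010 → t=0.691; u2·a0=0.7240·6.408=4.639; a1+a2=4.636 < 4.639 ≤ a1+…+a3=5.986 → R3 fires; Y=6 Z=1 R=4 C=8
Draw 5: a1=3.712, a2=1.232, a3=1.350, a4=0.422, a0=6.716; τ=−ln(0.3884)/6.716=0.141 → t=0.831; u2·a0=0.7161·6.716=4.809; a1=3.712 < 4.809 ≤ a1+a2=4.944 → R2 fires; Y=7 Z=1 R=3 C=10
Draw 6: a1=4.640, a2=0.924, a3=1.575, a4=0.422, a0=7.561; τ=−ln(0.7489)/7.561=0.038 → t=0.870; u2·a0=0.9012·7.561=6.814; a1+a2=5.564 < 6.814 ≤ a1+…+a3=7.139 → R3 fires; Y=7 Z=1 R=4 C=10
Draw 7: a1=4.640, a2=1.232, a3=1.575, a4=0.422, a0=7.869; τ=−ln(0.4112)/7.869=0.113 → t=0.983; u2·a0=0.1399·7.869=1.101 ≤ a1=4.640 → R1 fires; Y=7 Z=1 R=6 C=9
Draw 8: a1=4.176, a2=1.848, a3=1.575, a4=0.422, a0=8.021; τ=−ln(0.8912)/8.021=0.014 → t=0.997; u2·a0=0.3607·8.021=2.893 ≤ a1=4.176 → R1 fires; Y=7 Z=1 R=8 C=8
Draw 9: a1=3.712, a2=2.464, a3=1.575, a4=0.422, a0=8.173; τ=−ln(0.8750)/8.173=0.016 → t=1.013; u2·a0=0.0711·8.173=0.581 ≤ a1=3.712 → R1 fires; Y=7 Z=1 R=10 C=7
Draw 10: a1=3.248, a2=3.080, a3=1.575, a4=0.422, a0=8.325; τ=−ln(0.2117)/8.325=0.186 → t=1.200; u2·a0=0.0196·8.325=0.163 ≤ a1=3.248 → R1 fires; Y=7 Z=1 R=12 C=6
Draw 11: a1=2.784, a2=3.696, a3=1.575, a4=0.422, a0=8.477; τ=−ln(0.7519)/8.477=0.034 → t=1.233; u2·a0=0.3405·8.477=2.886; a1=2.784 < 2.886 ≤ a1+a2=6.480 → R2 fires; Y=8 Z=1 R=11 C=8
Draw 12: a1=3.712, a2=3.388, a3=1.800, a4=0.422, a0=9.322; τ=−ln(0.2271)/9.322=0.159 → t=1.392 > T=1.32: stop.
C first becomes ≥ 7 when it reaches 7 at the event at t=0.558.

Threshold first reached at t = 0.558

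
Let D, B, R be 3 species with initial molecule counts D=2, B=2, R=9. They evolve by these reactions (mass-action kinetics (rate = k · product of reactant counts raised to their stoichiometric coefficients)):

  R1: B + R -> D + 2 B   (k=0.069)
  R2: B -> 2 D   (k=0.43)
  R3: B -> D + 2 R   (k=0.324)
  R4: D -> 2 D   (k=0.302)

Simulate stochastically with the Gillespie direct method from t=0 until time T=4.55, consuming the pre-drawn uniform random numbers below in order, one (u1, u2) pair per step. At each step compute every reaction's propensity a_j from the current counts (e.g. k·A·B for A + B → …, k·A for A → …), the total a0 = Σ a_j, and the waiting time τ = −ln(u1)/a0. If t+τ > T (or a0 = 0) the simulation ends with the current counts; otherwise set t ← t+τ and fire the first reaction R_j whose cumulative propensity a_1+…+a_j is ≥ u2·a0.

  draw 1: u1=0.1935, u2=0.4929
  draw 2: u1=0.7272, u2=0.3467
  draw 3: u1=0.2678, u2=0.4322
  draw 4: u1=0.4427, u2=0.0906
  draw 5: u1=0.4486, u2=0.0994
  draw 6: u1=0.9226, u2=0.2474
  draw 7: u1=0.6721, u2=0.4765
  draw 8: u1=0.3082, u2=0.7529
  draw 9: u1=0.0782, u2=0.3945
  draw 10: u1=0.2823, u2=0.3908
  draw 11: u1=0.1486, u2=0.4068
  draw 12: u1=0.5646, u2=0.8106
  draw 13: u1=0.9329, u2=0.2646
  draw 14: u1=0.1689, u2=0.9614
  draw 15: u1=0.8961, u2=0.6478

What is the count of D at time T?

t=0.000: D=2 B=2 R=9
Draw 1: a1=1.242, a2=0.860, a3=0.648, a4=0.604, a0=3.354; τ=−ln(0.1935)/3.354=0.490 → t=0.490; u2·a0=0.4929·3.354=1.653; a1=1.242 < 1.653 ≤ a1+a2=2.102 → R2 fires; D=4 B=1 R=9
Draw 2: a1=0.621, a2=0.430, a3=0.324, a4=1.208, a0=2.583; τ=−ln(0.7272)/2.583=0.123 → t=0.613; u2·a0=0.3467·2.583=0.896; a1=0.621 < 0.896 ≤ a1+a2=1.051 → R2 fires; D=6 B=0 R=9
Draw 3: a1=0.000, a2=0.000, a3=0.000, a4=1.812, a0=1.812; τ=−ln(0.2678)/1.812=0.727 → t=1.340; u2·a0=0.4322·1.812=0.783; a1+…+a3=0.000 < 0.783 ≤ a1+…+a4=1.812 → R4 fires; D=7 B=0 R=9
Draw 4: a1=0.000, a2=0.000, a3=0.000, a4=2.114, a0=2.114; τ=−ln(0.4427)/2.114=0.385 → t=1.726; u2·a0=0.0906·2.114=0.192; a1+…+a3=0.000 < 0.192 ≤ a1+…+a4=2.114 → R4 fires; D=8 B=0 R=9
Draw 5: a1=0.000, a2=0.000, a3=0.000, a4=2.416, a0=2.416; τ=−ln(0.4486)/2.416=0.332 → t=2.057; u2·a0=0.0994·2.416=0.240; a1+…+a3=0.000 < 0.240 ≤ a1+…+a4=2.416 → R4 fires; D=9 B=0 R=9
Draw 6: a1=0.000, a2=0.000, a3=0.000, a4=2.718, a0=2.718; τ=−ln(0.9226)/2.718=0.030 → t=2.087; u2·a0=0.2474·2.718=0.672; a1+…+a3=0.000 < 0.672 ≤ a1+…+a4=2.718 → R4 fires; D=10 B=0 R=9
Draw 7: a1=0.000, a2=0.000, a3=0.000, a4=3.020, a0=3.020; τ=−ln(0.6721)/3.020=0.132 → t=2.219; u2·a0=0.4765·3.020=1.439; a1+…+a3=0.000 < 1.439 ≤ a1+…+a4=3.020 → R4 fires; D=11 B=0 R=9
Draw 8: a1=0.000, a2=0.000, a3=0.000, a4=3.322, a0=3.322; τ=−ln(0.3082)/3.322=0.354 → t=2.573; u2·a0=0.7529·3.322=2.501; a1+…+a3=0.000 < 2.501 ≤ a1+…+a4=3.322 → R4 fires; D=12 B=0 R=9
Draw 9: a1=0.000, a2=0.000, a3=0.000, a4=3.624, a0=3.624; τ=−ln(0.0782)/3.624=0.703 → t=3.276; u2·a0=0.3945·3.624=1.430; a1+…+a3=0.000 < 1.430 ≤ a1+…+a4=3.624 → R4 fires; D=13 B=0 R=9
Draw 10: a1=0.000, a2=0.000, a3=0.000, a4=3.926, a0=3.926; τ=−ln(0.2823)/3.926=0.322 → t=3.598; u2·a0=0.3908·3.926=1.534; a1+…+a3=0.000 < 1.534 ≤ a1+…+a4=3.926 → R4 fires; D=14 B=0 R=9
Draw 11: a1=0.000, a2=0.000, a3=0.000, a4=4.228, a0=4.228; τ=−ln(0.1486)/4.228=0.451 → t=4.049; u2·a0=0.4068·4.228=1.720; a1+…+a3=0.000 < 1.720 ≤ a1+…+a4=4.228 → R4 fires; D=15 B=0 R=9
Draw 12: a1=0.000, a2=0.000, a3=0.000, a4=4.530, a0=4.530; τ=−ln(0.5646)/4.530=0.126 → t=4.175; u2·a0=0.8106·4.530=3.672; a1+…+a3=0.000 < 3.672 ≤ a1+…+a4=4.530 → R4 fires; D=16 B=0 R=9
Draw 13: a1=0.000, a2=0.000, a3=0.000, a4=4.832, a0=4.832; τ=−ln(0.9329)/4.832=0.014 → t=4.190; u2·a0=0.2646·4.832=1.279; a1+…+a3=0.000 < 1.279 ≤ a1+…+a4=4.832 → R4 fires; D=17 B=0 R=9
Draw 14: a1=0.000, a2=0.000, a3=0.000, a4=5.134, a0=5.134; τ=−ln(0.1689)/5.134=0.346 → t=4.536; u2·a0=0.9614·5.134=4.936; a1+…+a3=0.000 < 4.936 ≤ a1+…+a4=5.134 → R4 fires; D=18 B=0 R=9
Draw 15: a1=0.000, a2=0.000, a3=0.000, a4=5.436, a0=5.436; τ=−ln(0.8961)/5.436=0.020 → t=4.556 > T=4.55: stop.
Read off D at T=4.55: 18

D at T = 18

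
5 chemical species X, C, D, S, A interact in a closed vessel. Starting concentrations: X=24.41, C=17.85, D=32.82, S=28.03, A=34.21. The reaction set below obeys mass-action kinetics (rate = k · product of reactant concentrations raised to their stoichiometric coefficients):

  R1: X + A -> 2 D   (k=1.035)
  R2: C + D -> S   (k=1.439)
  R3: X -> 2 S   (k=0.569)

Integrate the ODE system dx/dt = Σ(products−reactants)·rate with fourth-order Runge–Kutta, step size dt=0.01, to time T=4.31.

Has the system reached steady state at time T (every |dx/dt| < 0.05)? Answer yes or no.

RK4 with dt=0.01: 431 steps to T=4.31. Trajectory (selected grid times):
t=0.00: X=24.41 C=17.85 D=32.82 S=28.03 A=34.21
t=0.48: X=0.03 C=0.00 D=62.42 S=47.18 A=10.48
t=0.96: X=0.00 C=0.00 D=62.49 S=47.18 A=10.45
t=1.44: X=0.00 C=0.00 D=62.49 S=47.18 A=10.45
t=1.92: X=0.00 C=0.00 D=62.49 S=47.18 A=10.45
t=2.39: X=0.00 C=0.00 D=62.49 S=47.18 A=10.45
t=2.87: X=0.00 C=0.00 D=62.49 S=47.18 A=10.45
t=3.35: X=0.00 C=0.00 D=62.49 S=47.18 A=10.45
t=3.83: X=0.00 C=0.00 D=62.49 S=47.18 A=10.45
t=4.31: X=0.00 C=0.00 D=62.49 S=47.18 A=10.45
Rates at T: R1=0.0000, R2=0.0000, R3=0.0000
dx/dt at T (Σ net stoichiometry × rate): X=-0.0000, C=-0.0000, D=+0.0000, S=+0.0000, A=-0.0000
Largest |dx/dt| is |+0.0000| (D) < 0.05 → steady.

Steady state at T: yes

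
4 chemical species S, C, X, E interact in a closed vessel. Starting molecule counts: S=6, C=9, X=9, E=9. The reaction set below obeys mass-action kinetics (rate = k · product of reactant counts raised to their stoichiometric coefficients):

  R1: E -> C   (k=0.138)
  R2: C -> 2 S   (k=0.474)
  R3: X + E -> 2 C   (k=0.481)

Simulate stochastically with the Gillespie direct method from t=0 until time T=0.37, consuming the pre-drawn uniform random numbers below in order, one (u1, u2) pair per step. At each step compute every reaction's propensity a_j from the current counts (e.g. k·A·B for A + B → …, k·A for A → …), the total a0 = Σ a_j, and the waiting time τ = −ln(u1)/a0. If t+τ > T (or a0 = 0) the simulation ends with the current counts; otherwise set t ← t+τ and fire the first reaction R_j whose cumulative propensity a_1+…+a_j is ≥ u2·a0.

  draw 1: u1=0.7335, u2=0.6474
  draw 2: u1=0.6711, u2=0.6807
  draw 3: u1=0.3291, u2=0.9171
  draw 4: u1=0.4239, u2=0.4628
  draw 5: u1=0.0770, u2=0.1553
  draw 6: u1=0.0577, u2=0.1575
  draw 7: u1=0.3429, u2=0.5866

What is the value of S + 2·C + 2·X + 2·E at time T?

Check how each reaction changes W = S + 2·C + 2·X + 2·E (weight of products minus weight of reactants):
R1: E -> C: (2·1) − (2·1) = 2 − 2 = 0
R2: C -> 2 S: (1·2) − (2·1) = 2 − 2 = 0
R3: X + E -> 2 C: (2·2) − (2·1 + 2·1) = 4 − 4 = 0
Every reaction leaves W unchanged, so W is conserved and no simulation is needed: W(T) = W(0) = 6 + 2·9 + 2·9 + 2·9 = 60

Value at T = 60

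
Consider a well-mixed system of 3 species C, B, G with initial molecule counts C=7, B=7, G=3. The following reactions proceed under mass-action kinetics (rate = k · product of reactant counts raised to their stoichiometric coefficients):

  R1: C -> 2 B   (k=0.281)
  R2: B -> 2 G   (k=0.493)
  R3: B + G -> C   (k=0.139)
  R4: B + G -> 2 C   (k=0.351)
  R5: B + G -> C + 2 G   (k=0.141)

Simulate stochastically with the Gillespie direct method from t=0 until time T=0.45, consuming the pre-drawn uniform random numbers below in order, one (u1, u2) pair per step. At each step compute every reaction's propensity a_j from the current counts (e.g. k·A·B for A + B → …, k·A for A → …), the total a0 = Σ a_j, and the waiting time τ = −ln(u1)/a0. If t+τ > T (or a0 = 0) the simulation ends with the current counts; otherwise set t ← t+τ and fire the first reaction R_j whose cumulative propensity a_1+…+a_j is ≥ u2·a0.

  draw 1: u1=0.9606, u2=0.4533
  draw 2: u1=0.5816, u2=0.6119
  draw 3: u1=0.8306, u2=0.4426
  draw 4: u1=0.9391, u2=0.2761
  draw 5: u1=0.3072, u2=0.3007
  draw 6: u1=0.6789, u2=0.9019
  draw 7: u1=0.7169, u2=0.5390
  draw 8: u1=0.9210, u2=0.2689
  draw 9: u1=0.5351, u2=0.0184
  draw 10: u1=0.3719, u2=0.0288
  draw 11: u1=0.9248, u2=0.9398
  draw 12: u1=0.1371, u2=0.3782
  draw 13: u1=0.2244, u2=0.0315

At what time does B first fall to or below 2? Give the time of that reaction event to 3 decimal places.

t=0.000: C=7 B=7 G=3
Draw 1: a1=1.967, a2=3.451, a3=2.919, a4=7.371, a5=2.961, a0=18.669; τ=−ln(0.9606)/18.669=0.002 → t=0.002; u2·a0=0.4533·18.669=8.463; a1+…+a3=8.337 < 8.463 ≤ a1+…+a4=15.708 → R4 fires; C=9 B=6 G=2
Draw 2: a1=2.529, a2=2.958, a3=1.668, a4=4.212, a5=1.692, a0=13.059; τ=−ln(0.5816)/13.059=0.042 → t=0.044; u2·a0=0.6119·13.059=7.991; a1+…+a3=7.155 < 7.991 ≤ a1+…+a4=11.367 → R4 fires; C=11 B=5 G=1
Draw 3: a1=3.091, a2=2.465, a3=0.695, a4=1.755, a5=0.705, a0=8.711; τ=−ln(0.8306)/8.711=0.021 → t=0.065; u2·a0=0.4426·8.711=3.855; a1=3.091 < 3.855 ≤ a1+a2=5.556 → R2 fires; C=11 B=4 G=3
Draw 4: a1=3.091, a2=1.972, a3=1.668, a4=4.212, a5=1.692, a0=12.635; τ=−ln(0.9391)/12.635=0.005 → t=0.070; u2·a0=0.2761·12.635=3.489; a1=3.091 < 3.489 ≤ a1+a2=5.063 → R2 fires; C=11 B=3 G=5
Draw 5: a1=3.091, a2=1.479, a3=2.085, a4=5.265, a5=2.115, a0=14.035; τ=−ln(0.3072)/14.035=0.084 → t=0.154; u2·a0=0.3007·14.035=4.220; a1=3.091 < 4.220 ≤ a1+a2=4.570 → R2 fires; C=11 B=2 G=7
Draw 6: a1=3.091, a2=0.986, a3=1.946, a4=4.914, a5=1.974, a0=12.911; τ=−ln(0.6789)/12.911=0.030 → t=0.184; u2·a0=0.9019·12.911=11.644; a1+…+a4=10.937 < 11.644 ≤ a1+…+a5=12.911 → R5 fires; C=12 B=1 G=8
Draw 7: a1=3.372, a2=0.493, a3=1.112, a4=2.808, a5=1.128, a0=8.913; τ=−ln(0.7169)/8.913=0.037 → t=0.221; u2·a0=0.5390·8.913=4.804; a1+a2=3.865 < 4.804 ≤ a1+…+a3=4.977 → R3 fires; C=13 B=0 G=7
Draw 8: a1=3.653, a2=0.000, a3=0.000, a4=0.000, a5=0.000, a0=3.653; τ=−ln(0.9210)/3.653=0.023 → t=0.244; u2·a0=0.2689·3.653=0.982 ≤ a1=3.653 → R1 fires; C=12 B=2 G=7
Draw 9: a1=3.372, a2=0.986, a3=1.946, a4=4.914, a5=1.974, a0=13.192; τ=−ln(0.5351)/13.192=0.047 → t=0.291; u2·a0=0.0184·13.192=0.243 ≤ a1=3.372 → R1 fires; C=11 B=4 G=7
Draw 10: a1=3.091, a2=1.972, a3=3.892, a4=9.828, a5=3.948, a0=22.731; τ=−ln(0.3719)/22.731=0.044 → t=0.335; u2·a0=0.0288·22.731=0.655 ≤ a1=3.091 → R1 fires; C=10 B=6 G=7
Draw 11: a1=2.810, a2=2.958, a3=5.838, a4=14.742, a5=5.922, a0=32.270; τ=−ln(0.9248)/32.270=0.002 → t=0.337; u2·a0=0.9398·32.270=30.327; a1+…+a4=26.348 < 30.327 ≤ a1+…+a5=32.270 → R5 fires; C=11 B=5 G=8
Draw 12: a1=3.091, a2=2.465, a3=5.560, a4=14.040, a5=5.640, a0=30.796; τ=−ln(0.1371)/30.796=0.065 → t=0.402; u2·a0=0.3782·30.796=11.647; a1+…+a3=11.116 < 11.647 ≤ a1+…+a4=25.156 → R4 fires; C=13 B=4 G=7
Draw 13: a1=3.653, a2=1.972, a3=3.892, a4=9.828, a5=3.948, a0=23.293; τ=−ln(0.2244)/23.293=0.064 → t=0.466 > T=0.45: stop.
B first becomes ≤ 2 when it reaches 2 at the event at t=0.154.

Threshold first reached at t = 0.154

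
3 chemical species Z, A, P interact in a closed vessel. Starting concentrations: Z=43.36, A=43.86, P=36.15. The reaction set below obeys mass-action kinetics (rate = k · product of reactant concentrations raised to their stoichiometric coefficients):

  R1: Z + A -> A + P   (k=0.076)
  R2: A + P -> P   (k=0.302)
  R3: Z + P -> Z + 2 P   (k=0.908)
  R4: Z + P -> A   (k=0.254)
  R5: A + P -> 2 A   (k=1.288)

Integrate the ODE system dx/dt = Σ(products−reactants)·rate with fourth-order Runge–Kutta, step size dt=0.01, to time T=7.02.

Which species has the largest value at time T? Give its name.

Dominant species at T: A

RK4 with dt=0.01: 702 steps to T=7.02. Trajectory (selected grid times):
t=0.00: Z=43.36 A=43.86 P=36.15
t=0.78: Z=0.04 A=120.95 P=0.00
t=1.56: Z=0.00 A=120.98 P=0.00
t=2.34: Z=0.00 A=120.98 P=0.00
t=3.12: Z=0.00 A=120.98 P=0.00
t=3.90: Z=0.00 A=120.98 P=0.00
t=4.68: Z=0.00 A=120.98 P=0.00
t=5.46: Z=0.00 A=120.98 P=0.00
t=6.24: Z=0.00 A=120.98 P=0.00
t=7.02: Z=0.00 A=120.98 P=0.00
At T=7.02: Z=0.00 A=120.98 P=0.00; the largest is A.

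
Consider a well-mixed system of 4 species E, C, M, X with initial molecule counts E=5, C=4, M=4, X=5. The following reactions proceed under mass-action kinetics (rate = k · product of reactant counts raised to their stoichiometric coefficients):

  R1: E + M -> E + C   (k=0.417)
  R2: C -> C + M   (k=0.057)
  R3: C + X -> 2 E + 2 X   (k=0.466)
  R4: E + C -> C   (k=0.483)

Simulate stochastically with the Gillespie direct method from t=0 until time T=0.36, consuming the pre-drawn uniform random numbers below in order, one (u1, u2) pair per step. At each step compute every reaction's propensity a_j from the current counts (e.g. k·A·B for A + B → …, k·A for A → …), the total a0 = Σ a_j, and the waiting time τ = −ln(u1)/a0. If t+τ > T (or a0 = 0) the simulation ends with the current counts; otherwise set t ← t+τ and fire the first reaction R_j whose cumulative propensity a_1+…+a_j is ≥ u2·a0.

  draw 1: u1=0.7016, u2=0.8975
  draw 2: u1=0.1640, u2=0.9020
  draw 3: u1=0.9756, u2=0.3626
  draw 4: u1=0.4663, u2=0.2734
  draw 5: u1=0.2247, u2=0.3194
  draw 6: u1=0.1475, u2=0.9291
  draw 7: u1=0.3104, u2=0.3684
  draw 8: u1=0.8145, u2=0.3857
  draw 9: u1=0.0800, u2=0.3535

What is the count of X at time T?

X at T = 8

t=0.000: E=5 C=4 M=4 X=5
Draw 1: a1=8.340, a2=0.228, a3=9.320, a4=9.660, a0=27.548; τ=−ln(0.7016)/27.548=0.013 → t=0.013; u2·a0=0.8975·27.548=24.724; a1+…+a3=17.888 < 24.724 ≤ a1+…+a4=27.548 → R4 fires; E=4 C=4 M=4 X=5
Draw 2: a1=6.672, a2=0.228, a3=9.320, a4=7.728, a0=23.948; τ=−ln(0.1640)/23.948=0.075 → t=0.088; u2·a0=0.9020·23.948=21.601; a1+…+a3=16.220 < 21.601 ≤ a1+…+a4=23.948 → R4 fires; E=3 C=4 M=4 X=5
Draw 3: a1=5.004, a2=0.228, a3=9.320, a4=5.796, a0=20.348; τ=−ln(0.9756)/20.348=0.001 → t=0.090; u2·a0=0.3626·20.348=7.378; a1+a2=5.232 < 7.378 ≤ a1+…+a3=14.552 → R3 fires; E=5 C=3 M=4 X=6
Draw 4: a1=8.340, a2=0.171, a3=8.388, a4=7.245, a0=24.144; τ=−ln(0.4663)/24.144=0.032 → t=0.121; u2·a0=0.2734·24.144=6.601 ≤ a1=8.340 → R1 fires; E=5 C=4 M=3 X=6
Draw 5: a1=6.255, a2=0.228, a3=11.184, a4=9.660, a0=27.327; τ=−ln(0.2247)/27.327=0.055 → t=0.176; u2·a0=0.3194·27.327=8.728; a1+a2=6.483 < 8.728 ≤ a1+…+a3=17.667 → R3 fires; E=7 C=3 M=3 X=7
Draw 6: a1=8.757, a2=0.171, a3=9.786, a4=10.143, a0=28.857; τ=−ln(0.1475)/28.857=0.066 → t=0.242; u2·a0=0.9291·28.857=26.811; a1+…+a3=18.714 < 26.811 ≤ a1+…+a4=28.857 → R4 fires; E=6 C=3 M=3 X=7
Draw 7: a1=7.506, a2=0.171, a3=9.786, a4=8.694, a0=26.157; τ=−ln(0.3104)/26.157=0.045 → t=0.287; u2·a0=0.3684·26.157=9.636; a1+a2=7.677 < 9.636 ≤ a1+…+a3=17.463 → R3 fires; E=8 C=2 M=3 X=8
Draw 8: a1=10.008, a2=0.114, a3=7.456, a4=7.728, a0=25.306; τ=−ln(0.8145)/25.306=0.008 → t=0.295; u2·a0=0.3857·25.306=9.761 ≤ a1=10.008 → R1 fires; E=8 C=3 M=2 X=8
Draw 9: a1=6.672, a2=0.171, a3=11.184, a4=11.592, a0=29.619; τ=−ln(0.0800)/29.619=0.085 → t=0.380 > T=0.36: stop.
Read off X at T=0.36: 8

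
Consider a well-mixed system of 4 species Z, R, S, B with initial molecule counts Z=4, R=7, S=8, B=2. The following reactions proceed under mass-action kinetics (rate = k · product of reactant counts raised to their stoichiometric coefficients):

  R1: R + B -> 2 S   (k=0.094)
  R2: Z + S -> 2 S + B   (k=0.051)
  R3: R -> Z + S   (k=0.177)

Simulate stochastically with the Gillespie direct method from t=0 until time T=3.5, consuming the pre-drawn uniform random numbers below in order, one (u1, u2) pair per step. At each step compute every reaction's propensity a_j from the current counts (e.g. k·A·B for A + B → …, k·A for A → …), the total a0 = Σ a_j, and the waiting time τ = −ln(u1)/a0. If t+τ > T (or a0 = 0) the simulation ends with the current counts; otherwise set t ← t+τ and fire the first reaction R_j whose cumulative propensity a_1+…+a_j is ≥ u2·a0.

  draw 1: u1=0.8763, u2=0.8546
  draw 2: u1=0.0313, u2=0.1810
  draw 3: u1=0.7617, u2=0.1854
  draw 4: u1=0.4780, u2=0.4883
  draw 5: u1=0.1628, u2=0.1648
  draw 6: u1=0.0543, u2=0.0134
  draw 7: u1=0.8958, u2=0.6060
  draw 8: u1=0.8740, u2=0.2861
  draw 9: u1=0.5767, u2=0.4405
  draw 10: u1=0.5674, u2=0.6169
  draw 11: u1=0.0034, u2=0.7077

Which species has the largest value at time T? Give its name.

Dominant species at T: S

t=0.000: Z=4 R=7 S=8 B=2
Draw 1: a1=1.316, a2=1.632, a3=1.239, a0=4.187; τ=−ln(0.8763)/4.187=0.032 → t=0.032; u2·a0=0.8546·4.187=3.578; a1+a2=2.948 < 3.578 ≤ a1+…+a3=4.187 → R3 fires; Z=5 R=6 S=9 B=2
Draw 2: a1=1.128, a2=2.295, a3=1.062, a0=4.485; τ=−ln(0.0313)/4.485=0.772 → t=0.804; u2·a0=0.1810·4.485=0.812 ≤ a1=1.128 → R1 fires; Z=5 R=5 S=11 B=1
Draw 3: a1=0.470, a2=2.805, a3=0.885, a0=4.160; τ=−ln(0.7617)/4.160=0.065 → t=0.869; u2·a0=0.1854·4.160=0.771; a1=0.470 < 0.771 ≤ a1+a2=3.275 → R2 fires; Z=4 R=5 S=12 B=2
Draw 4: a1=0.940, a2=2.448, a3=0.885, a0=4.273; τ=−ln(0.4780)/4.273=0.173 → t=1.042; u2·a0=0.4883·4.273=2.087; a1=0.940 < 2.087 ≤ a1+a2=3.388 → R2 fires; Z=3 R=5 S=13 B=3
Draw 5: a1=1.410, a2=1.989, a3=0.885, a0=4.284; τ=−ln(0.1628)/4.284=0.424 → t=1.466; u2·a0=0.1648·4.284=0.706 ≤ a1=1.410 → R1 fires; Z=3 R=4 S=15 B=2
Draw 6: a1=0.752, a2=2.295, a3=0.708, a0=3.755; τ=−ln(0.0543)/3.755=0.776 → t=2.242; u2·a0=0.0134·3.755=0.050 ≤ a1=0.752 → R1 fires; Z=3 R=3 S=17 B=1
Draw 7: a1=0.282, a2=2.601, a3=0.531, a0=3.414; τ=−ln(0.8958)/3.414=0.032 → t=2.274; u2·a0=0.6060·3.414=2.069; a1=0.282 < 2.069 ≤ a1+a2=2.883 → R2 fires; Z=2 R=3 S=18 B=2
Draw 8: a1=0.564, a2=1.836, a3=0.531, a0=2.931; τ=−ln(0.8740)/2.931=0.046 → t=2.320; u2·a0=0.2861·2.931=0.839; a1=0.564 < 0.839 ≤ a1+a2=2.400 → R2 fires; Z=1 R=3 S=19 B=3
Draw 9: a1=0.846, a2=0.969, a3=0.531, a0=2.346; τ=−ln(0.5767)/2.346=0.235 → t=2.554; u2·a0=0.4405·2.346=1.033; a1=0.846 < 1.033 ≤ a1+a2=1.815 → R2 fires; Z=0 R=3 S=20 B=4
Draw 10: a1=1.128, a2=0.000, a3=0.531, a0=1.659; τ=−ln(0.5674)/1.659=0.342 → t=2.896; u2·a0=0.6169·1.659=1.023 ≤ a1=1.128 → R1 fires; Z=0 R=2 S=22 B=3
Draw 11: a1=0.564, a2=0.000, a3=0.354, a0=0.918; τ=−ln(0.0034)/0.918=6.192 → t=9.088 > T=3.5: stop.
At T=3.5: Z=0 R=2 S=22 B=3; the largest is S.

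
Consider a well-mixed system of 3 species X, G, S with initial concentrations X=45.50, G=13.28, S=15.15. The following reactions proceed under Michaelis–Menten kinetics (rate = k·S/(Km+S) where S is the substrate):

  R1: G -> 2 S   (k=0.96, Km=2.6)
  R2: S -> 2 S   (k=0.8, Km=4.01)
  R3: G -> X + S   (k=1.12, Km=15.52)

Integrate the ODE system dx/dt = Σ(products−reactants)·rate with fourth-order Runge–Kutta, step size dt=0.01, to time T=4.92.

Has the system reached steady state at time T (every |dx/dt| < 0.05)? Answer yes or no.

Steady state at T: no

RK4 with dt=0.01: 492 steps to T=4.92. Trajectory (selected grid times):
t=0.00: X=45.50 G=13.28 S=15.15
t=0.55: X=45.78 G=12.56 S=16.66
t=1.09: X=46.05 G=11.87 S=18.13
t=1.64: X=46.31 G=11.17 S=19.62
t=2.19: X=46.56 G=10.49 S=21.09
t=2.73: X=46.80 G=9.84 S=22.52
t=3.28: X=47.04 G=9.19 S=23.96
t=3.83: X=47.26 G=8.56 S=25.38
t=4.37: X=47.47 G=7.96 S=26.75
t=4.92: X=47.67 G=7.36 S=28.13
Rates at T: R1=0.7094, R2=0.7002, R3=0.3603
dx/dt at T (Σ net stoichiometry × rate): X=+0.3603, G=-1.0696, S=+2.4792
Largest |dx/dt| is |+2.4792| (S) ≥ 0.05 → not steady.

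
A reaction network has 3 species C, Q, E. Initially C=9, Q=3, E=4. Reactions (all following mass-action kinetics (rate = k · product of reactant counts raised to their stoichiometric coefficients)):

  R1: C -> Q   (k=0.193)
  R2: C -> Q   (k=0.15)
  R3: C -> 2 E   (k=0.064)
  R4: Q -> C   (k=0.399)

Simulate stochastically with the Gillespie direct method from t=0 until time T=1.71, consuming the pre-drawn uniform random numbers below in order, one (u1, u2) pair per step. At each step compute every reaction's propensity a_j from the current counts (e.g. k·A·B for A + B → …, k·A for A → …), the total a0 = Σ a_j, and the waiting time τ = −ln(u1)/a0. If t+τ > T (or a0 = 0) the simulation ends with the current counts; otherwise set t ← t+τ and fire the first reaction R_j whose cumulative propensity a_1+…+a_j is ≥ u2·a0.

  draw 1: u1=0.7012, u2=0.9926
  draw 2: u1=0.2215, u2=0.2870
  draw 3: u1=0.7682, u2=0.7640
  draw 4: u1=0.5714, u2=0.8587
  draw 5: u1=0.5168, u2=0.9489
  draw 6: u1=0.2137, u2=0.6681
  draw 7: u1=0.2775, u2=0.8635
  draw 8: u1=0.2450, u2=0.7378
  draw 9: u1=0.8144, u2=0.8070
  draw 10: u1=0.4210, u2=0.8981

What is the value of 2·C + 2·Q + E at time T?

Check how each reaction changes W = 2·C + 2·Q + E (weight of products minus weight of reactants):
R1: C -> Q: (2·1) − (2·1) = 2 − 2 = 0
R2: C -> Q: (2·1) − (2·1) = 2 − 2 = 0
R3: C -> 2 E: (1·2) − (2·1) = 2 − 2 = 0
R4: Q -> C: (2·1) − (2·1) = 2 − 2 = 0
Every reaction leaves W unchanged, so W is conserved and no simulation is needed: W(T) = W(0) = 2·9 + 2·3 + 4 = 28

Value at T = 28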